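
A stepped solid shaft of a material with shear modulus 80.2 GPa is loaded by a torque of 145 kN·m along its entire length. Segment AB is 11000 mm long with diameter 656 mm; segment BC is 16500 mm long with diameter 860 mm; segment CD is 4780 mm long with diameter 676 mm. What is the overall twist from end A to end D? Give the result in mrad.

2.07 mrad

J_AB = π(0.656)⁴/32 = 0.0182 m⁴; J_BC = π(0.860)⁴/32 = 0.0537 m⁴; J_CD = π(0.676)⁴/32 = 0.0205 m⁴.
θ = (T/G)·Σ L_i/J_i = (145000/80.2×10⁹)·(11.0/0.0182 + 16.5/0.0537 + 4.78/0.0205) = 2.071×10^-3 rad.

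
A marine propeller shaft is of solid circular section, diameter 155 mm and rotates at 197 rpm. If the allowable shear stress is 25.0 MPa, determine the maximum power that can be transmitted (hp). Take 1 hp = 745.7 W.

506 hp

J = πd⁴/32 = π(0.155)⁴/32 = 5.667×10^-5 m⁴.
T_max = τ_allow·J/r = 2.50×10^7 × 5.667×10^-5 / 0.0775 = 18280 N·m.
ω = 2π·197/60 = 20.63 rad/s, so P_max = T_max·ω = 3.771×10^5 W.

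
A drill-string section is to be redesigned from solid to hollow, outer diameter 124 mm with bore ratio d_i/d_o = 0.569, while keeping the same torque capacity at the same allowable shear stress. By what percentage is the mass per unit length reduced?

Equal τ_max and T ⇒ the solid shaft needs d_s³ = d_o³(1−k⁴), so d_s = 124·(1−0.569⁴)^(1/3) = 119.5 mm.
Area ratio A_h/A_s = d_o²(1−k²)/d_s² = (1−k²)/(1−k⁴)^(2/3) = 0.7280.
Mass saving = 1 − 0.7280 = 27.2 %.

27.2 %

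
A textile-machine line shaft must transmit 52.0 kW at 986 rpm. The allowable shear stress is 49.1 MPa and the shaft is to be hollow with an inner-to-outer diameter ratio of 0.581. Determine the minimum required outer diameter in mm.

ω = 2π·986/60 = 103.3 rad/s, so T = P/ω = 52.0×10³ / 103.3 = 503.6 N·m.
For a hollow shaft with d_i/d_o = 0.581: τ_max = 16T/(π d_o³ (1−k⁴)), so d_o = [16T/(π τ_allow (1−k⁴))]^(1/3) = [16·503.6/(π·4.91×10^7·0.8861)]^(1/3) = 0.03892 m.

38.9 mm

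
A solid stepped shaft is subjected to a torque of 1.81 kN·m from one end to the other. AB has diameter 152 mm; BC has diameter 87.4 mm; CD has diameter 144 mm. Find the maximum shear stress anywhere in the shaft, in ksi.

Under the same torque, τ_max = 16T/(πd³) is largest where d is smallest — segment BC (d = 87.4 mm).
τ_max = 16·1810/(π·(0.0874)³) = 1.381×10^7 Pa.

2.00 ksi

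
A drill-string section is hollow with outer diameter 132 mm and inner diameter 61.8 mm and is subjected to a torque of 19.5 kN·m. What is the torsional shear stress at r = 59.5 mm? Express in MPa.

40.9 MPa

J = π(d_o⁴ − d_i⁴)/32 = π(0.132⁴ − 0.0618⁴)/32 = 2.837×10^-5 m⁴.
Shear stress varies linearly with radius: τ = T·r/J = 19500 × 0.0595 / 2.837×10^-5 = 4.089×10^7 Pa.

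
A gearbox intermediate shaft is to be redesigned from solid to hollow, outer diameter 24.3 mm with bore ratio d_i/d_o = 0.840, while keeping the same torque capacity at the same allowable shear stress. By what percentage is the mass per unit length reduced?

Equal τ_max and T ⇒ the solid shaft needs d_s³ = d_o³(1−k⁴), so d_s = 24.3·(1−0.840⁴)^(1/3) = 19.31 mm.
Area ratio A_h/A_s = d_o²(1−k²)/d_s² = (1−k²)/(1−k⁴)^(2/3) = 0.4660.
Mass saving = 1 − 0.4660 = 53.4 %.

53.4 %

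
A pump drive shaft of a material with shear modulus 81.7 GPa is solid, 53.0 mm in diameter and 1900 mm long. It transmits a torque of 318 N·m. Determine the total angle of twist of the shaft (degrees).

0.547°

J = πd⁴/32 = π(0.0530)⁴/32 = 7.746×10^-7 m⁴.
θ = T·L/(G·J) = 318.0 × 1.90 / (81.7×10⁹ × 7.746×10^-7) = 9.547×10^-3 rad.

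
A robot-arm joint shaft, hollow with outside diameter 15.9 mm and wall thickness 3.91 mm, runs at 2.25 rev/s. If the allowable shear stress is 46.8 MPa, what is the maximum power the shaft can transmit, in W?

J = π(d_o⁴ − d_i⁴)/32 = π(0.0159⁴ − 0.00808⁴)/32 = 5.856×10^-9 m⁴.
T_max = τ_allow·J/r = 4.68×10^7 × 5.856×10^-9 / 0.00795 = 34.47 N·m.
ω = 2π·2.25 = 14.14 rad/s, so P_max = T_max·ω = 487.4 W.

487 W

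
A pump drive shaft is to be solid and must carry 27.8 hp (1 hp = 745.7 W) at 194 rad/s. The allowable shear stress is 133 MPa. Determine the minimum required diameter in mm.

16.0 mm

ω = 194 rad/s, so T = P/ω = 27.8×745.7 / 194.0 = 106.9 N·m.
For a solid shaft τ_max = 16T/(πd³), so d = (16T/(π τ_allow))^(1/3) = (16·106.9/(π·1.33×10^8))^(1/3) = 0.01599 m.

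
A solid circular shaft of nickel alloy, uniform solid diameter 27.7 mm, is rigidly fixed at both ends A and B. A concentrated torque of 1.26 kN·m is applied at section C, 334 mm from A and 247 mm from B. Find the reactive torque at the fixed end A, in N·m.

With uniform GJ and both ends fixed, compatibility θ_AC = θ_CB gives T_A·a = T_B·b, together with T_A + T_B = T₀.
T_A = T₀·b/(a+b) = 1260·247/581.0 = 535.7 N·m; T_B = 724.3 N·m.

536 N·m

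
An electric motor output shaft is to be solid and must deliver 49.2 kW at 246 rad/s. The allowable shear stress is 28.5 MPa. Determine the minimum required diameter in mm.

ω = 246 rad/s, so T = P/ω = 49.2×10³ / 246.0 = 200.0 N·m.
For a solid shaft τ_max = 16T/(πd³), so d = (16T/(π τ_allow))^(1/3) = (16·200.0/(π·2.85×10^7))^(1/3) = 0.03294 m.

32.9 mm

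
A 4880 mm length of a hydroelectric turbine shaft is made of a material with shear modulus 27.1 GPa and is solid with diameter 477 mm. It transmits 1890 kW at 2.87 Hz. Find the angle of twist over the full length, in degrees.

ω = 2π·2.87 = 18.03 rad/s, so T = P/ω = 1890×10³ / 18.03 = 104800 N·m.
J = πd⁴/32 = π(0.477)⁴/32 = 5.082×10^-3 m⁴.
θ = T·L/(G·J) = 104800 × 4.88 / (27.1×10⁹ × 5.082×10^-3) = 3.713×10^-3 rad.

0.213°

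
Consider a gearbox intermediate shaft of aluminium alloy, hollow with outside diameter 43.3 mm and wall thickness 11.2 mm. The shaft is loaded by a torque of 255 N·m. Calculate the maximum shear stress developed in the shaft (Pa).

1.69e7 Pa

J = π(d_o⁴ − d_i⁴)/32 = π(0.0433⁴ − 0.0209⁴)/32 = 3.264×10^-7 m⁴.
τ_max = T·r/J = 255.0 × 0.0216 / 3.264×10^-7 = 1.692×10^7 Pa.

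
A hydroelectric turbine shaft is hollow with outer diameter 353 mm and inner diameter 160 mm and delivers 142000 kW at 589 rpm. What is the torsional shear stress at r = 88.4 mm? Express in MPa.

ω = 2π·589/60 = 61.68 rad/s, so T = P/ω = 142000×10³ / 61.68 = 2.302e6 N·m.
J = π(d_o⁴ − d_i⁴)/32 = π(0.353⁴ − 0.160⁴)/32 = 1.460×10^-3 m⁴.
Shear stress varies linearly with radius: τ = T·r/J = 2.302e6 × 0.0884 / 1.460×10^-3 = 1.394×10^8 Pa.

139 MPa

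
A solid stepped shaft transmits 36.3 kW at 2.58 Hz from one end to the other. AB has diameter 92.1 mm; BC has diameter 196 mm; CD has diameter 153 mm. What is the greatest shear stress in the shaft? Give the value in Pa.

ω = 2π·2.58 = 16.21 rad/s, so T = P/ω = 36.3×10³ / 16.21 = 2239 N·m.
Under the same torque, τ_max = 16T/(πd³) is largest where d is smallest — segment AB (d = 92.1 mm).
τ_max = 16·2239/(π·(0.0921)³) = 1.460×10^7 Pa.

1.46e7 Pa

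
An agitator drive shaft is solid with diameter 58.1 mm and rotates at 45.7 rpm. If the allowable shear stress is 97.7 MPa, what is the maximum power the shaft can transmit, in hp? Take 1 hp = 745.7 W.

24.1 hp

J = πd⁴/32 = π(0.0581)⁴/32 = 1.119×10^-6 m⁴.
T_max = τ_allow·J/r = 9.77×10^7 × 1.119×10^-6 / 0.0290 = 3762 N·m.
ω = 2π·45.7/60 = 4.786 rad/s, so P_max = T_max·ω = 1.801×10^4 W.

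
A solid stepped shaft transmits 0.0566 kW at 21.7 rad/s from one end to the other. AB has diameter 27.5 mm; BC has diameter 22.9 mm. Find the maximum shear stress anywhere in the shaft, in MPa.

ω = 21.7 rad/s, so T = P/ω = 0.0566×10³ / 21.70 = 2.608 N·m.
Under the same torque, τ_max = 16T/(πd³) is largest where d is smallest — segment BC (d = 22.9 mm).
τ_max = 16·2.608/(π·(0.0229)³) = 1.106×10^6 Pa.

1.11 MPa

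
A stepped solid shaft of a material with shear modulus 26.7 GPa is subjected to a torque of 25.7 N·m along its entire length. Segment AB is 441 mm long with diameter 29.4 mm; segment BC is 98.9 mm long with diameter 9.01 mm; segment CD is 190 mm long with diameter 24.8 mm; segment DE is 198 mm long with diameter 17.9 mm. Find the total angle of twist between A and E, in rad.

J_AB = π(0.0294)⁴/32 = 7.33×10^-8 m⁴; J_BC = π(0.00901)⁴/32 = 6.47×10^-10 m⁴; J_CD = π(0.0248)⁴/32 = 3.71×10^-8 m⁴; J_DE = π(0.0179)⁴/32 = 1.01×10^-8 m⁴.
θ = (T/G)·Σ L_i/J_i = (25.70/26.7×10⁹)·(0.441/7.33×10^-8 + 0.0989/6.47×10^-10 + 0.190/3.71×10^-8 + 0.198/1.01×10^-8) = 0.1768 rad.

0.177 rad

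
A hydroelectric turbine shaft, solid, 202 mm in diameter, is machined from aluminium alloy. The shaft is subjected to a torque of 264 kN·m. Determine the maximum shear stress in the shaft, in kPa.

163000 kPa

J = πd⁴/32 = π(0.202)⁴/32 = 1.635×10^-4 m⁴.
τ_max = T·r/J = 264000 × 0.101 / 1.635×10^-4 = 1.631×10^8 Pa.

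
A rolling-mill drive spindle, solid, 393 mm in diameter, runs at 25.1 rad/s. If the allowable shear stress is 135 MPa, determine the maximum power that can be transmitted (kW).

J = πd⁴/32 = π(0.393)⁴/32 = 2.342×10^-3 m⁴.
T_max = τ_allow·J/r = 1.35×10^8 × 2.342×10^-3 / 0.197 = 1.609e6 N·m.
ω = 25.1 rad/s, so P_max = T_max·ω = 4.038×10^7 W.

40400 kW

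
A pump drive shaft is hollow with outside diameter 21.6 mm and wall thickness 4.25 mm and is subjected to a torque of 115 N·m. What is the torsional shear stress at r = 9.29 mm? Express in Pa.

J = π(d_o⁴ − d_i⁴)/32 = π(0.0216⁴ − 0.0131⁴)/32 = 1.848×10^-8 m⁴.
Shear stress varies linearly with radius: τ = T·r/J = 115.0 × 0.00929 / 1.848×10^-8 = 5.781×10^7 Pa.

5.78e7 Pa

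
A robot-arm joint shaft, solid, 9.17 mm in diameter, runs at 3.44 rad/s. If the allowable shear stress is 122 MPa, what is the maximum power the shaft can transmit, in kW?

0.0635 kW

J = πd⁴/32 = π(0.00917)⁴/32 = 6.942×10^-10 m⁴.
T_max = τ_allow·J/r = 1.22×10^8 × 6.942×10^-10 / 0.00458 = 18.47 N·m.
ω = 3.44 rad/s, so P_max = T_max·ω = 63.54 W.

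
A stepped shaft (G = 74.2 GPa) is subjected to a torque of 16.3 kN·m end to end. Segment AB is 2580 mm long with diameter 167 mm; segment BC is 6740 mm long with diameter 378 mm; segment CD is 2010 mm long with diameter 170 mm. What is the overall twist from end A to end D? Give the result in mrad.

J_AB = π(0.167)⁴/32 = 7.64×10^-5 m⁴; J_BC = π(0.378)⁴/32 = 2.00×10^-3 m⁴; J_CD = π(0.170)⁴/32 = 8.20×10^-5 m⁴.
θ = (T/G)·Σ L_i/J_i = (16300/74.2×10⁹)·(2.58/7.64×10^-5 + 6.74/2.00×10^-3 + 2.01/8.20×10^-5) = 0.01355 rad.

13.5 mrad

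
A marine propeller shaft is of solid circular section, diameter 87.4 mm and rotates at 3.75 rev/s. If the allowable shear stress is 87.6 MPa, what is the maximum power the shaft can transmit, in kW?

J = πd⁴/32 = π(0.0874)⁴/32 = 5.729×10^-6 m⁴.
T_max = τ_allow·J/r = 8.76×10^7 × 5.729×10^-6 / 0.0437 = 11480 N·m.
ω = 2π·3.75 = 23.56 rad/s, so P_max = T_max·ω = 2.706×10^5 W.

271 kW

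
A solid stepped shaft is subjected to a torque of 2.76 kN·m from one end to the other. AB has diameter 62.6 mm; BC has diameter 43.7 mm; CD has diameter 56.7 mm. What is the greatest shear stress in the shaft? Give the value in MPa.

Under the same torque, τ_max = 16T/(πd³) is largest where d is smallest — segment BC (d = 43.7 mm).
τ_max = 16·2760/(π·(0.0437)³) = 1.684×10^8 Pa.

168 MPa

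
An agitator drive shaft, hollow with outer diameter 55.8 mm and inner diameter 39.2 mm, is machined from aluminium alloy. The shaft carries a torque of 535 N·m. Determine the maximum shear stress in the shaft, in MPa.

20.7 MPa

J = π(d_o⁴ − d_i⁴)/32 = π(0.0558⁴ − 0.0392⁴)/32 = 7.200×10^-7 m⁴.
τ_max = T·r/J = 535.0 × 0.0279 / 7.200×10^-7 = 2.073×10^7 Pa.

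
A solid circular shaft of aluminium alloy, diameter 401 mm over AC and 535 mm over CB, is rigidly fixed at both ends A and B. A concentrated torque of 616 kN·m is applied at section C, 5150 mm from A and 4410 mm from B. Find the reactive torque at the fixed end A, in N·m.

131000 N·m

Compatibility: T_A·a/J_AC = T_B·b/J_CB with T_A + T_B = T₀.
J_AC = 2.54×10^-3 m⁴, J_CB = 8.04×10^-3 m⁴, so T_A = T₀·(J_AC/a)/((J_AC/a)+(J_CB/b)) = 131100 N·m, T_B = 484900 N·m.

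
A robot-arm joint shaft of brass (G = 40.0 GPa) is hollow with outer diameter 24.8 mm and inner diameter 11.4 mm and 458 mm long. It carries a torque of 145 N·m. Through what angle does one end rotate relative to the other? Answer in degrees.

2.68°

J = π(d_o⁴ − d_i⁴)/32 = π(0.0248⁴ − 0.0114⁴)/32 = 3.548×10^-8 m⁴.
θ = T·L/(G·J) = 145.0 × 0.458 / (40.0×10⁹ × 3.548×10^-8) = 0.04680 rad.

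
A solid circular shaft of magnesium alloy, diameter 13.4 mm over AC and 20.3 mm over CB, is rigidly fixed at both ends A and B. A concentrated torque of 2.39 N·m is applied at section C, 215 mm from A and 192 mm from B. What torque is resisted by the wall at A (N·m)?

Compatibility: T_A·a/J_AC = T_B·b/J_CB with T_A + T_B = T₀.
J_AC = 3.17×10^-9 m⁴, J_CB = 1.67×10^-8 m⁴, so T_A = T₀·(J_AC/a)/((J_AC/a)+(J_CB/b)) = 0.3465 N·m, T_B = 2.044 N·m.

0.346 N·m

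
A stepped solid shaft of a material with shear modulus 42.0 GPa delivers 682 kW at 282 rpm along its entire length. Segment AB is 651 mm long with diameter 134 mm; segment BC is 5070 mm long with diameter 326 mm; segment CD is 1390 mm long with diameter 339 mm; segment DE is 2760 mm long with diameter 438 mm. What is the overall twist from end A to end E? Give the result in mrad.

ω = 2π·282/60 = 29.53 rad/s, so T = P/ω = 682×10³ / 29.53 = 23090 N·m.
J_AB = π(0.134)⁴/32 = 3.17×10^-5 m⁴; J_BC = π(0.326)⁴/32 = 1.11×10^-3 m⁴; J_CD = π(0.339)⁴/32 = 1.30×10^-3 m⁴; J_DE = π(0.438)⁴/32 = 3.61×10^-3 m⁴.
θ = (T/G)·Σ L_i/J_i = (23090/42.0×10⁹)·(0.651/3.17×10^-5 + 5.07/1.11×10^-3 + 1.39/1.30×10^-3 + 2.76/3.61×10^-3) = 0.01483 rad.

14.8 mrad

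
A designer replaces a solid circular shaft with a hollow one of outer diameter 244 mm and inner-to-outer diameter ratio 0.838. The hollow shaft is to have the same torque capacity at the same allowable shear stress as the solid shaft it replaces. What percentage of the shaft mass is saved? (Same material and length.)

53.2 %

Equal τ_max and T ⇒ the solid shaft needs d_s³ = d_o³(1−k⁴), so d_s = 244·(1−0.838⁴)^(1/3) = 194.5 mm.
Area ratio A_h/A_s = d_o²(1−k²)/d_s² = (1−k²)/(1−k⁴)^(2/3) = 0.4684.
Mass saving = 1 − 0.4684 = 53.2 %.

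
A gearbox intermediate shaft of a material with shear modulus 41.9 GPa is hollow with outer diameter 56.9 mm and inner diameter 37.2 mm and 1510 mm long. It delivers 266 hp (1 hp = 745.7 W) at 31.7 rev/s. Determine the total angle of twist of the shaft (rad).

ω = 2π·31.7 = 199.2 rad/s, so T = P/ω = 266×745.7 / 199.2 = 995.9 N·m.
J = π(d_o⁴ − d_i⁴)/32 = π(0.0569⁴ − 0.0372⁴)/32 = 8.411×10^-7 m⁴.
θ = T·L/(G·J) = 995.9 × 1.51 / (41.9×10⁹ × 8.411×10^-7) = 0.04267 rad.

0.0427 rad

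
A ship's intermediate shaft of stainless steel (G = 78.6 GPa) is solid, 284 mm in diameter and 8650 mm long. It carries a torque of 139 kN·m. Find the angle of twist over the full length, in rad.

J = πd⁴/32 = π(0.284)⁴/32 = 6.387×10^-4 m⁴.
θ = T·L/(G·J) = 139000 × 8.65 / (78.6×10⁹ × 6.387×10^-4) = 0.02395 rad.

0.0240 rad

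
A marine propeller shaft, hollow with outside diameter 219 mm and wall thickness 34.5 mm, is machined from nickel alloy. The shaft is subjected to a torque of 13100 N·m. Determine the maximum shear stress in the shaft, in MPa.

8.14 MPa

J = π(d_o⁴ − d_i⁴)/32 = π(0.219⁴ − 0.150⁴)/32 = 1.761×10^-4 m⁴.
τ_max = T·r/J = 13100 × 0.110 / 1.761×10^-4 = 8.144×10^6 Pa.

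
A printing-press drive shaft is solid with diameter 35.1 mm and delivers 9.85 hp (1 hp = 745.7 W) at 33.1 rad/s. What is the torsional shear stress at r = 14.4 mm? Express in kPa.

21400 kPa

ω = 33.1 rad/s, so T = P/ω = 9.85×745.7 / 33.10 = 221.9 N·m.
J = πd⁴/32 = π(0.0351)⁴/32 = 1.490×10^-7 m⁴.
Shear stress varies linearly with radius: τ = T·r/J = 221.9 × 0.0144 / 1.490×10^-7 = 2.144×10^7 Pa.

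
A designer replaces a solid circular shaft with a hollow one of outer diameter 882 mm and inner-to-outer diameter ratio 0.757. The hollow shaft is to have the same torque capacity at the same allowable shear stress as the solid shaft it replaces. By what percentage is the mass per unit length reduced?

Equal τ_max and T ⇒ the solid shaft needs d_s³ = d_o³(1−k⁴), so d_s = 882·(1−0.757⁴)^(1/3) = 772.4 mm.
Area ratio A_h/A_s = d_o²(1−k²)/d_s² = (1−k²)/(1−k⁴)^(2/3) = 0.5567.
Mass saving = 1 − 0.5567 = 44.3 %.

44.3 %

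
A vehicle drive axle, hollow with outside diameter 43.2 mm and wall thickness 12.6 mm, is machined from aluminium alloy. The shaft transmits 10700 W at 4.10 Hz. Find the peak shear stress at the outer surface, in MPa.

27.1 MPa

ω = 2π·4.10 = 25.76 rad/s, so T = P/ω = 10700 / 25.76 = 415.4 N·m.
J = π(d_o⁴ − d_i⁴)/32 = π(0.0432⁴ − 0.0180⁴)/32 = 3.316×10^-7 m⁴.
τ_max = T·r/J = 415.4 × 0.0216 / 3.316×10^-7 = 2.705×10^7 Pa.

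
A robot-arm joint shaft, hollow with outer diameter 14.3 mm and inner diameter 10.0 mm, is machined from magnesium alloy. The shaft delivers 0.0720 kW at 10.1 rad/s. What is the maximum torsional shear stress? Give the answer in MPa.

16.3 MPa

ω = 10.1 rad/s, so T = P/ω = 0.0720×10³ / 10.10 = 7.129 N·m.
J = π(d_o⁴ − d_i⁴)/32 = π(0.0143⁴ − 0.0100⁴)/32 = 3.124×10^-9 m⁴.
τ_max = T·r/J = 7.129 × 0.00715 / 3.124×10^-9 = 1.632×10^7 Pa.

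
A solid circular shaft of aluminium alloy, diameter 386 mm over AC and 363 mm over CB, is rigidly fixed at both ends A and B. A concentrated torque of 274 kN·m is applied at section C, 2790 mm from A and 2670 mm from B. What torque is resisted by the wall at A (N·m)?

Compatibility: T_A·a/J_AC = T_B·b/J_CB with T_A + T_B = T₀.
J_AC = 2.18×10^-3 m⁴, J_CB = 1.70×10^-3 m⁴, so T_A = T₀·(J_AC/a)/((J_AC/a)+(J_CB/b)) = 150800 N·m, T_B = 123200 N·m.

151000 N·m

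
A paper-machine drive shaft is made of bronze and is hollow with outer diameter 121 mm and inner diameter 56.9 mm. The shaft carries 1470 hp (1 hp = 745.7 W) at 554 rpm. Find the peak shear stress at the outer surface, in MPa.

57.1 MPa

ω = 2π·554/60 = 58.01 rad/s, so T = P/ω = 1470×745.7 / 58.01 = 18890 N·m.
J = π(d_o⁴ − d_i⁴)/32 = π(0.121⁴ − 0.0569⁴)/32 = 2.002×10^-5 m⁴.
τ_max = T·r/J = 18890 × 0.0605 / 2.002×10^-5 = 5.711×10^7 Pa.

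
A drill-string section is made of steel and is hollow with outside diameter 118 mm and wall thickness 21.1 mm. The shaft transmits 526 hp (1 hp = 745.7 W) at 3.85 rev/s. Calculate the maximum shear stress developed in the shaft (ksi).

ω = 2π·3.85 = 24.19 rad/s, so T = P/ω = 526×745.7 / 24.19 = 16210 N·m.
J = π(d_o⁴ − d_i⁴)/32 = π(0.118⁴ − 0.0758⁴)/32 = 1.579×10^-5 m⁴.
τ_max = T·r/J = 16210 × 0.0590 / 1.579×10^-5 = 6.058×10^7 Pa.

8.79 ksi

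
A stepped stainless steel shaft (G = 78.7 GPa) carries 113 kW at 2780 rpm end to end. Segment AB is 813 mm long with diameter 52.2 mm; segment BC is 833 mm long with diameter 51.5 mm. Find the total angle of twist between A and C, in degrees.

ω = 2π·2780/60 = 291.1 rad/s, so T = P/ω = 113×10³ / 291.1 = 388.2 N·m.
J_AB = π(0.0522)⁴/32 = 7.29×10^-7 m⁴; J_BC = π(0.0515)⁴/32 = 6.91×10^-7 m⁴.
θ = (T/G)·Σ L_i/J_i = (388.2/78.7×10⁹)·(0.813/7.29×10^-7 + 0.833/6.91×10^-7) = 0.01145 rad.

0.656°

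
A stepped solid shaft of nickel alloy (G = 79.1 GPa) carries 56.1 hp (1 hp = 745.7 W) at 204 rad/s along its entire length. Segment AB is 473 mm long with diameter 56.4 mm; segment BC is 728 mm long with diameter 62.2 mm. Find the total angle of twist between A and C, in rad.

ω = 204 rad/s, so T = P/ω = 56.1×745.7 / 204.0 = 205.1 N·m.
J_AB = π(0.0564)⁴/32 = 9.93×10^-7 m⁴; J_BC = π(0.0622)⁴/32 = 1.47×10^-6 m⁴.
θ = (T/G)·Σ L_i/J_i = (205.1/79.1×10⁹)·(0.473/9.93×10^-7 + 0.728/1.47×10^-6) = 2.519×10^-3 rad.

0.00252 rad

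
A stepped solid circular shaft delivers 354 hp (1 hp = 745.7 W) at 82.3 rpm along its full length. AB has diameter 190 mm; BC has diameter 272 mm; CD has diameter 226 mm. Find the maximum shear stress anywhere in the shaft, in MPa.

ω = 2π·82.3/60 = 8.618 rad/s, so T = P/ω = 354×745.7 / 8.618 = 30630 N·m.
Under the same torque, τ_max = 16T/(πd³) is largest where d is smallest — segment AB (d = 190 mm).
τ_max = 16·30630/(π·(0.190)³) = 2.274×10^7 Pa.

22.7 MPa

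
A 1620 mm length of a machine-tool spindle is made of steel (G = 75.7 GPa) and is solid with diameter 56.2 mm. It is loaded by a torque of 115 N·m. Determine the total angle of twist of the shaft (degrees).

0.144°

J = πd⁴/32 = π(0.0562)⁴/32 = 9.794×10^-7 m⁴.
θ = T·L/(G·J) = 115.0 × 1.62 / (75.7×10⁹ × 9.794×10^-7) = 2.513×10^-3 rad.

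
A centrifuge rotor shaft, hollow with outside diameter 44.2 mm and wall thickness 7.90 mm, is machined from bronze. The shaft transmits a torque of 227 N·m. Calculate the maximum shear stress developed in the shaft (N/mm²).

16.1 N/mm²

J = π(d_o⁴ − d_i⁴)/32 = π(0.0442⁴ − 0.0284⁴)/32 = 3.108×10^-7 m⁴.
τ_max = T·r/J = 227.0 × 0.0221 / 3.108×10^-7 = 1.614×10^7 Pa.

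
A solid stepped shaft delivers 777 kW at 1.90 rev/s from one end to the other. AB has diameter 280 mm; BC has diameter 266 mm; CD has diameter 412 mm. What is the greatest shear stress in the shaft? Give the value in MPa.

17.6 MPa

ω = 2π·1.90 = 11.94 rad/s, so T = P/ω = 777×10³ / 11.94 = 65090 N·m.
Under the same torque, τ_max = 16T/(πd³) is largest where d is smallest — segment BC (d = 266 mm).
τ_max = 16·65090/(π·(0.266)³) = 1.761×10^7 Pa.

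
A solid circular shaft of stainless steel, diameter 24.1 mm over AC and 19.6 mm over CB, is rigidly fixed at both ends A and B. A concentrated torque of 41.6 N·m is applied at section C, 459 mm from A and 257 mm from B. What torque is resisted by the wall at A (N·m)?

23.4 N·m

Compatibility: T_A·a/J_AC = T_B·b/J_CB with T_A + T_B = T₀.
J_AC = 3.31×10^-8 m⁴, J_CB = 1.45×10^-8 m⁴, so T_A = T₀·(J_AC/a)/((J_AC/a)+(J_CB/b)) = 23.35 N·m, T_B = 18.25 N·m.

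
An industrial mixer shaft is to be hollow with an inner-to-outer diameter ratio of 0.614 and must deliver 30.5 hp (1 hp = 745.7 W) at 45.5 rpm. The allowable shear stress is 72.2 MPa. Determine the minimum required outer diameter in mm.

73.2 mm

ω = 2π·45.5/60 = 4.765 rad/s, so T = P/ω = 30.5×745.7 / 4.765 = 4773 N·m.
For a hollow shaft with d_i/d_o = 0.614: τ_max = 16T/(π d_o³ (1−k⁴)), so d_o = [16T/(π τ_allow (1−k⁴))]^(1/3) = [16·4773/(π·7.22×10^7·0.8579)]^(1/3) = 0.07322 m.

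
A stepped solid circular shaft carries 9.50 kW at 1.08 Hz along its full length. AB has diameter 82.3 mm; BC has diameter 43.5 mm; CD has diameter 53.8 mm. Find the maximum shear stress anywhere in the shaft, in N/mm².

ω = 2π·1.08 = 6.786 rad/s, so T = P/ω = 9.50×10³ / 6.786 = 1400 N·m.
Under the same torque, τ_max = 16T/(πd³) is largest where d is smallest — segment BC (d = 43.5 mm).
τ_max = 16·1400/(π·(0.0435)³) = 8.662×10^7 Pa.

86.6 N/mm²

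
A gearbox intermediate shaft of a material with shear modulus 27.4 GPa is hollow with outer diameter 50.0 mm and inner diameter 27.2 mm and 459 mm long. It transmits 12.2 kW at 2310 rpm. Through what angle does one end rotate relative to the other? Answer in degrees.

0.0865°

ω = 2π·2310/60 = 241.9 rad/s, so T = P/ω = 12.2×10³ / 241.9 = 50.43 N·m.
J = π(d_o⁴ − d_i⁴)/32 = π(0.0500⁴ − 0.0272⁴)/32 = 5.599×10^-7 m⁴.
θ = T·L/(G·J) = 50.43 × 0.459 / (27.4×10⁹ × 5.599×10^-7) = 1.509×10^-3 rad.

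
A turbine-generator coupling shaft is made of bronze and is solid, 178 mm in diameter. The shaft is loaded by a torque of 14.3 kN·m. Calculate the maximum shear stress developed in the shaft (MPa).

12.9 MPa

J = πd⁴/32 = π(0.178)⁴/32 = 9.856×10^-5 m⁴.
τ_max = T·r/J = 14300 × 0.0890 / 9.856×10^-5 = 1.291×10^7 Pa.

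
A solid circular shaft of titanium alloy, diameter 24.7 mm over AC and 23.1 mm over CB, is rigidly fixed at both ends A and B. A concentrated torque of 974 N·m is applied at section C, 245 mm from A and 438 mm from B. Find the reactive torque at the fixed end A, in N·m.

682 N·m

Compatibility: T_A·a/J_AC = T_B·b/J_CB with T_A + T_B = T₀.
J_AC = 3.65×10^-8 m⁴, J_CB = 2.80×10^-8 m⁴, so T_A = T₀·(J_AC/a)/((J_AC/a)+(J_CB/b)) = 682.1 N·m, T_B = 291.9 N·m.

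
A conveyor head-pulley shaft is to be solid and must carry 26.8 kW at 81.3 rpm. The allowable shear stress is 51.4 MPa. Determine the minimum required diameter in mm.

67.8 mm

ω = 2π·81.3/60 = 8.514 rad/s, so T = P/ω = 26.8×10³ / 8.514 = 3148 N·m.
For a solid shaft τ_max = 16T/(πd³), so d = (16T/(π τ_allow))^(1/3) = (16·3148/(π·5.14×10^7))^(1/3) = 0.06782 m.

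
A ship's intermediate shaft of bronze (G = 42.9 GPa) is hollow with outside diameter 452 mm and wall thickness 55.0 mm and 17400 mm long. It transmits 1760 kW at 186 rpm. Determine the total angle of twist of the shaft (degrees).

0.762°

ω = 2π·186/60 = 19.48 rad/s, so T = P/ω = 1760×10³ / 19.48 = 90360 N·m.
J = π(d_o⁴ − d_i⁴)/32 = π(0.452⁴ − 0.342⁴)/32 = 2.755×10^-3 m⁴.
θ = T·L/(G·J) = 90360 × 17.4 / (42.9×10⁹ × 2.755×10^-3) = 0.01330 rad.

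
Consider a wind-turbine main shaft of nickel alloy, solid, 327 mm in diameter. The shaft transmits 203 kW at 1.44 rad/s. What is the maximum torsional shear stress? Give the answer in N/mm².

ω = 1.44 rad/s, so T = P/ω = 203×10³ / 1.440 = 141000 N·m.
J = πd⁴/32 = π(0.327)⁴/32 = 1.123×10^-3 m⁴.
τ_max = T·r/J = 141000 × 0.164 / 1.123×10^-3 = 2.053×10^7 Pa.

20.5 N/mm²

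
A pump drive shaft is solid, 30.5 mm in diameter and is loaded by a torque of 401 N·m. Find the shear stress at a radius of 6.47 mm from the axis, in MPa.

J = πd⁴/32 = π(0.0305)⁴/32 = 8.496×10^-8 m⁴.
Shear stress varies linearly with radius: τ = T·r/J = 401.0 × 0.00647 / 8.496×10^-8 = 3.054×10^7 Pa.

30.5 MPa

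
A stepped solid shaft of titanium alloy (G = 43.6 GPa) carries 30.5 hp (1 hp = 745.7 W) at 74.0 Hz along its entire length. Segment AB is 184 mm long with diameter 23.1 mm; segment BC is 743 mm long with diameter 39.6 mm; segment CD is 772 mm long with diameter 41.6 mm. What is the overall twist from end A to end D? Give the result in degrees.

ω = 2π·74.0 = 465.0 rad/s, so T = P/ω = 30.5×745.7 / 465.0 = 48.92 N·m.
J_AB = π(0.0231)⁴/32 = 2.80×10^-8 m⁴; J_BC = π(0.0396)⁴/32 = 2.41×10^-7 m⁴; J_CD = π(0.0416)⁴/32 = 2.94×10^-7 m⁴.
θ = (T/G)·Σ L_i/J_i = (48.92/43.6×10⁹)·(0.184/2.80×10^-8 + 0.743/2.41×10^-7 + 0.772/2.94×10^-7) = 0.01378 rad.

0.790°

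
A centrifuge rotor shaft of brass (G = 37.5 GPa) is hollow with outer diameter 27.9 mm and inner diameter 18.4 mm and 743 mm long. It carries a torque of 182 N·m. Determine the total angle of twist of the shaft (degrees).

4.28°

J = π(d_o⁴ − d_i⁴)/32 = π(0.0279⁴ − 0.0184⁴)/32 = 4.823×10^-8 m⁴.
θ = T·L/(G·J) = 182.0 × 0.743 / (37.5×10⁹ × 4.823×10^-8) = 0.07476 rad.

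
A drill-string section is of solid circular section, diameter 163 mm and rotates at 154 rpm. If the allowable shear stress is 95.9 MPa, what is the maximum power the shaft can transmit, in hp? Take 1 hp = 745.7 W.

J = πd⁴/32 = π(0.163)⁴/32 = 6.930×10^-5 m⁴.
T_max = τ_allow·J/r = 9.59×10^7 × 6.930×10^-5 / 0.0815 = 81550 N·m.
ω = 2π·154/60 = 16.13 rad/s, so P_max = T_max·ω = 1.315×10^6 W.

1760 hp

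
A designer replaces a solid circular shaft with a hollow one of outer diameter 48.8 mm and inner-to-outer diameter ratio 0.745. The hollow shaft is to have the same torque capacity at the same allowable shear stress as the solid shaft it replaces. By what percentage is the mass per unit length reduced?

43.1 %

Equal τ_max and T ⇒ the solid shaft needs d_s³ = d_o³(1−k⁴), so d_s = 48.8·(1−0.745⁴)^(1/3) = 43.16 mm.
Area ratio A_h/A_s = d_o²(1−k²)/d_s² = (1−k²)/(1−k⁴)^(2/3) = 0.5688.
Mass saving = 1 − 0.5688 = 43.1 %.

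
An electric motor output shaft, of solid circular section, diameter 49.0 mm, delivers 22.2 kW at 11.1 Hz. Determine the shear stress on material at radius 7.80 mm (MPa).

4.39 MPa

ω = 2π·11.1 = 69.74 rad/s, so T = P/ω = 22.2×10³ / 69.74 = 318.3 N·m.
J = πd⁴/32 = π(0.0490)⁴/32 = 5.660×10^-7 m⁴.
Shear stress varies linearly with radius: τ = T·r/J = 318.3 × 0.00780 / 5.660×10^-7 = 4.387×10^6 Pa.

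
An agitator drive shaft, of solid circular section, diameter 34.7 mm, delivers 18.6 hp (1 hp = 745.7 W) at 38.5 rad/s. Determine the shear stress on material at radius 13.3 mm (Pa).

ω = 38.5 rad/s, so T = P/ω = 18.6×745.7 / 38.50 = 360.3 N·m.
J = πd⁴/32 = π(0.0347)⁴/32 = 1.423×10^-7 m⁴.
Shear stress varies linearly with radius: τ = T·r/J = 360.3 × 0.0133 / 1.423×10^-7 = 3.366×10^7 Pa.

3.37e7 Pa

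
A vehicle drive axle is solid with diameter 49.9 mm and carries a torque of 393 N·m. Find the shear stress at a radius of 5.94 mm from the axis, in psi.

J = πd⁴/32 = π(0.0499)⁴/32 = 6.087×10^-7 m⁴.
Shear stress varies linearly with radius: τ = T·r/J = 393.0 × 0.00594 / 6.087×10^-7 = 3.835×10^6 Pa.

556 psi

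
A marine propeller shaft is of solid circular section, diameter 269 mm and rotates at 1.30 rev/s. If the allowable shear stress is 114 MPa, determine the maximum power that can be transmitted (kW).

J = πd⁴/32 = π(0.269)⁴/32 = 5.141×10^-4 m⁴.
T_max = τ_allow·J/r = 1.14×10^8 × 5.141×10^-4 / 0.135 = 435700 N·m.
ω = 2π·1.30 = 8.168 rad/s, so P_max = T_max·ω = 3.559×10^6 W.

3560 kW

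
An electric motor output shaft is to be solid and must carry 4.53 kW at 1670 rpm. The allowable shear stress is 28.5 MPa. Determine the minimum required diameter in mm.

ω = 2π·1670/60 = 174.9 rad/s, so T = P/ω = 4.53×10³ / 174.9 = 25.90 N·m.
For a solid shaft τ_max = 16T/(πd³), so d = (16T/(π τ_allow))^(1/3) = (16·25.90/(π·2.85×10^7))^(1/3) = 0.01667 m.

16.7 mm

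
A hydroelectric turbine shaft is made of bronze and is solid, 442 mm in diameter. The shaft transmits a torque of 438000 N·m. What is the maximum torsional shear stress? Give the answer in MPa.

25.8 MPa

J = πd⁴/32 = π(0.442)⁴/32 = 3.747×10^-3 m⁴.
τ_max = T·r/J = 438000 × 0.221 / 3.747×10^-3 = 2.583×10^7 Pa.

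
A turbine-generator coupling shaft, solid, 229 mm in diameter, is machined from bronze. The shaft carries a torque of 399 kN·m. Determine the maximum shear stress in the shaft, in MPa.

169 MPa

J = πd⁴/32 = π(0.229)⁴/32 = 2.700×10^-4 m⁴.
τ_max = T·r/J = 399000 × 0.115 / 2.700×10^-4 = 1.692×10^8 Pa.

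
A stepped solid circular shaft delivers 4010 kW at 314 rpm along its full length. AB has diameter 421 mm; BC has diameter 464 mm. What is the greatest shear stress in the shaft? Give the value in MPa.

ω = 2π·314/60 = 32.88 rad/s, so T = P/ω = 4010×10³ / 32.88 = 122000 N·m.
Under the same torque, τ_max = 16T/(πd³) is largest where d is smallest — segment AB (d = 421 mm).
τ_max = 16·122000/(π·(0.421)³) = 8.324×10^6 Pa.

8.32 MPa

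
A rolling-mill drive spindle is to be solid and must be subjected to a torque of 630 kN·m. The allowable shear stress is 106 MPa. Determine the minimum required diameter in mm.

312 mm

For a solid shaft τ_max = 16T/(πd³), so d = (16T/(π τ_allow))^(1/3) = (16·630000/(π·1.06×10^8))^(1/3) = 0.3117 m.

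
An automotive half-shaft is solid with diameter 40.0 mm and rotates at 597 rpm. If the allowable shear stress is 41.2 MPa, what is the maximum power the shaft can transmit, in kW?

32.4 kW

J = πd⁴/32 = π(0.0400)⁴/32 = 2.513×10^-7 m⁴.
T_max = τ_allow·J/r = 4.12×10^7 × 2.513×10^-7 / 0.0200 = 517.7 N·m.
ω = 2π·597/60 = 62.52 rad/s, so P_max = T_max·ω = 3.237×10^4 W.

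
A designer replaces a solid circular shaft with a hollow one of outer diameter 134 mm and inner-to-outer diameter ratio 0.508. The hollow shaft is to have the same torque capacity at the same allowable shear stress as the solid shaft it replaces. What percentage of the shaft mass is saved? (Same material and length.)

Equal τ_max and T ⇒ the solid shaft needs d_s³ = d_o³(1−k⁴), so d_s = 134·(1−0.508⁴)^(1/3) = 131.0 mm.
Area ratio A_h/A_s = d_o²(1−k²)/d_s² = (1−k²)/(1−k⁴)^(2/3) = 0.7768.
Mass saving = 1 − 0.7768 = 22.3 %.

22.3 %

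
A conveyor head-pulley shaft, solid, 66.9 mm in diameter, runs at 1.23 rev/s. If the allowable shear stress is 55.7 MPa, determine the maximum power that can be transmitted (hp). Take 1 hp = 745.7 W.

33.9 hp

J = πd⁴/32 = π(0.0669)⁴/32 = 1.967×10^-6 m⁴.
T_max = τ_allow·J/r = 5.57×10^7 × 1.967×10^-6 / 0.0335 = 3275 N·m.
ω = 2π·1.23 = 7.728 rad/s, so P_max = T_max·ω = 2.531×10^4 W.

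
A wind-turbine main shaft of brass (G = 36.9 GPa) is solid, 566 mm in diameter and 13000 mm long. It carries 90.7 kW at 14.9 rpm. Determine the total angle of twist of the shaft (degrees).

0.116°

ω = 2π·14.9/60 = 1.560 rad/s, so T = P/ω = 90.7×10³ / 1.560 = 58130 N·m.
J = πd⁴/32 = π(0.566)⁴/32 = 0.01008 m⁴.
θ = T·L/(G·J) = 58130 × 13.0 / (36.9×10⁹ × 0.01008) = 2.033×10^-3 rad.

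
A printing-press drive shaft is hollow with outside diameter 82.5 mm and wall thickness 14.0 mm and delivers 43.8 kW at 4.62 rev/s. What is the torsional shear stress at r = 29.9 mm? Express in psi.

ω = 2π·4.62 = 29.03 rad/s, so T = P/ω = 43.8×10³ / 29.03 = 1509 N·m.
J = π(d_o⁴ − d_i⁴)/32 = π(0.0825⁴ − 0.0545⁴)/32 = 3.682×10^-6 m⁴.
Shear stress varies linearly with radius: τ = T·r/J = 1509 × 0.0299 / 3.682×10^-6 = 1.225×10^7 Pa.

1780 psi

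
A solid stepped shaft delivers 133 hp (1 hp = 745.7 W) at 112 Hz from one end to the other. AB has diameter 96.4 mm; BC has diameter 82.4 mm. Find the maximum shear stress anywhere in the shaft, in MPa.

1.28 MPa

ω = 2π·112 = 703.7 rad/s, so T = P/ω = 133×745.7 / 703.7 = 140.9 N·m.
Under the same torque, τ_max = 16T/(πd³) is largest where d is smallest — segment BC (d = 82.4 mm).
τ_max = 16·140.9/(π·(0.0824)³) = 1.283×10^6 Pa.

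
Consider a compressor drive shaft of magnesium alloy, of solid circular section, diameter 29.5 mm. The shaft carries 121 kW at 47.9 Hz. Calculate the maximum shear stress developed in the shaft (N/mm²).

79.8 N/mm²

ω = 2π·47.9 = 301.0 rad/s, so T = P/ω = 121×10³ / 301.0 = 402.0 N·m.
J = πd⁴/32 = π(0.0295)⁴/32 = 7.435×10^-8 m⁴.
τ_max = T·r/J = 402.0 × 0.0147 / 7.435×10^-8 = 7.976×10^7 Pa.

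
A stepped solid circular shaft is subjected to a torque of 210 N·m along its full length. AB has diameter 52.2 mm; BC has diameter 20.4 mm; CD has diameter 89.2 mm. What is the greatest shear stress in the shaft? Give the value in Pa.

Under the same torque, τ_max = 16T/(πd³) is largest where d is smallest — segment BC (d = 20.4 mm).
τ_max = 16·210.0/(π·(0.0204)³) = 1.260×10^8 Pa.

1.26e8 Pa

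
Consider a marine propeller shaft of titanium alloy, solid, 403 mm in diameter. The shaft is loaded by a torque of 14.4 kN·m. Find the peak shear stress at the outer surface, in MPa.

J = πd⁴/32 = π(0.403)⁴/32 = 2.590×10^-3 m⁴.
τ_max = T·r/J = 14400 × 0.202 / 2.590×10^-3 = 1.121×10^6 Pa.

1.12 MPa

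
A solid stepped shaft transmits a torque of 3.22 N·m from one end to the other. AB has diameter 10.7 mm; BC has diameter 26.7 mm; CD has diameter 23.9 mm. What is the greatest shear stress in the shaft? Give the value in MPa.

Under the same torque, τ_max = 16T/(πd³) is largest where d is smallest — segment AB (d = 10.7 mm).
τ_max = 16·3.220/(π·(0.0107)³) = 1.339×10^7 Pa.

13.4 MPa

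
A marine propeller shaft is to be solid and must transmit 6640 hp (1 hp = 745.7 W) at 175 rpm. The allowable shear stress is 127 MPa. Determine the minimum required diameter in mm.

221 mm

ω = 2π·175/60 = 18.33 rad/s, so T = P/ω = 6640×745.7 / 18.33 = 270200 N·m.
For a solid shaft τ_max = 16T/(πd³), so d = (16T/(π τ_allow))^(1/3) = (16·270200/(π·1.27×10^8))^(1/3) = 0.2213 m.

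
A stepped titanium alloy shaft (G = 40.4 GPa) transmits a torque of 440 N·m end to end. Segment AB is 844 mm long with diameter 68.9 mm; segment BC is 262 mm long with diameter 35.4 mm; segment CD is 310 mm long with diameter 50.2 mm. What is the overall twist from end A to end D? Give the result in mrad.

28.1 mrad

J_AB = π(0.0689)⁴/32 = 2.21×10^-6 m⁴; J_BC = π(0.0354)⁴/32 = 1.54×10^-7 m⁴; J_CD = π(0.0502)⁴/32 = 6.23×10^-7 m⁴.
θ = (T/G)·Σ L_i/J_i = (440.0/40.4×10⁹)·(0.844/2.21×10^-6 + 0.262/1.54×10^-7 + 0.310/6.23×10^-7) = 0.02808 rad.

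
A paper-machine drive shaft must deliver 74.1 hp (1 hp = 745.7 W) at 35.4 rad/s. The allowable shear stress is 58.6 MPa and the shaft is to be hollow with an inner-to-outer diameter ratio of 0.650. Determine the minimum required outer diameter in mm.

ω = 35.4 rad/s, so T = P/ω = 74.1×745.7 / 35.40 = 1561 N·m.
For a hollow shaft with d_i/d_o = 0.650: τ_max = 16T/(π d_o³ (1−k⁴)), so d_o = [16T/(π τ_allow (1−k⁴))]^(1/3) = [16·1561/(π·5.86×10^7·0.8215)]^(1/3) = 0.05486 m.

54.9 mm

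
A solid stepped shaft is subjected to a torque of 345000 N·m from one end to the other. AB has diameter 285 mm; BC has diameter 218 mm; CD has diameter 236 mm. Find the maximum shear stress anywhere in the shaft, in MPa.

170 MPa

Under the same torque, τ_max = 16T/(πd³) is largest where d is smallest — segment BC (d = 218 mm).
τ_max = 16·345000/(π·(0.218)³) = 1.696×10^8 Pa.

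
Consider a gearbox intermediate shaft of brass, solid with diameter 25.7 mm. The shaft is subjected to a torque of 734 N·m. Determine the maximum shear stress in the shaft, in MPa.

220 MPa

J = πd⁴/32 = π(0.0257)⁴/32 = 4.283×10^-8 m⁴.
τ_max = T·r/J = 734.0 × 0.0129 / 4.283×10^-8 = 2.202×10^8 Pa.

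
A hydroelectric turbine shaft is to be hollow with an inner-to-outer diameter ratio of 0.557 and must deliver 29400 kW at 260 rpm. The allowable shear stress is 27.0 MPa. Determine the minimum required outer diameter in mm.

609 mm

ω = 2π·260/60 = 27.23 rad/s, so T = P/ω = 29400×10³ / 27.23 = 1.080e6 N·m.
For a hollow shaft with d_i/d_o = 0.557: τ_max = 16T/(π d_o³ (1−k⁴)), so d_o = [16T/(π τ_allow (1−k⁴))]^(1/3) = [16·1.080e6/(π·2.70×10^7·0.9037)]^(1/3) = 0.6086 m.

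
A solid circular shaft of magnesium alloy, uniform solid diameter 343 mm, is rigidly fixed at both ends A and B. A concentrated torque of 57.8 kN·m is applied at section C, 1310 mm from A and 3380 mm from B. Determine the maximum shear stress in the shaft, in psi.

763 psi

With uniform GJ and both ends fixed, compatibility θ_AC = θ_CB gives T_A·a = T_B·b, together with T_A + T_B = T₀.
T_A = T₀·b/(a+b) = 57800·3380/4690 = 41660 N·m; T_B = 16140 N·m.
τ in each portion: τ_AC = 5.26×10^6 Pa, τ_CB = 2.04×10^6 Pa; maximum is in AC.
τ_max = T_AC·r/J = 41660·0.172/1.36×10^-3 = 5.257×10^6 Pa.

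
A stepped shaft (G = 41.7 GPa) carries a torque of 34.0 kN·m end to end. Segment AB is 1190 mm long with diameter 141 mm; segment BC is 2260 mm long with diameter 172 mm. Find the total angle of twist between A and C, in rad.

J_AB = π(0.141)⁴/32 = 3.88×10^-5 m⁴; J_BC = π(0.172)⁴/32 = 8.59×10^-5 m⁴.
θ = (T/G)·Σ L_i/J_i = (34000/41.7×10⁹)·(1.19/3.88×10^-5 + 2.26/8.59×10^-5) = 0.04645 rad.

0.0464 rad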